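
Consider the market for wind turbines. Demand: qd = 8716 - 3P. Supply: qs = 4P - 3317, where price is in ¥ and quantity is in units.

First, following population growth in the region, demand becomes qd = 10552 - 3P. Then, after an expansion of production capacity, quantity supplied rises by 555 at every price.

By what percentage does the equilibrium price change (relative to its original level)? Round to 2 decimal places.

Solve the original market: 8716 - 3P = 4P - 3317, hence P = 1719 and q = 3559.
After the shift, demand is qd = 10552 - 3P and supply is qs = 4P - 2762.
Setting them equal: 10552 - 3P = 4P - 2762 → 13314 = 7P, so P = 1902 and q = 4846.
%ΔP = (1902 − 1719) / 1719 × 100 = +10.65%.

+10.65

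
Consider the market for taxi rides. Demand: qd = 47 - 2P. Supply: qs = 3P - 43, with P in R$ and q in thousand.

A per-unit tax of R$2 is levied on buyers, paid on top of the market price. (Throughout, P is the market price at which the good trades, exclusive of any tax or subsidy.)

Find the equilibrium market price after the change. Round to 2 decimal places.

Before the shock: 47 - 2P = 3P - 43 ⇒ 90 = 5P ⇒ P = 18, q = 11.
Since buyers pay the price plus the tax, the effective demand curve becomes qd = 43 - 2P.
Setting them equal: 43 - 2P = 3P - 43 → 86 = 5P, so P = 17.2 and q = 8.6.

17.20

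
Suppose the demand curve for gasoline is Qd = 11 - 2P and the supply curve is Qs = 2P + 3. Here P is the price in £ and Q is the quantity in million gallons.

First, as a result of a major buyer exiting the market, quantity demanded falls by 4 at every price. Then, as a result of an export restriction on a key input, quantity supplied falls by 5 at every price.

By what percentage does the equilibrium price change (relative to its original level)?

Before the shock: 11 - 2P = 2P + 3 ⇒ 8 = 4P ⇒ P = 2, Q = 7.
After the shift, demand is Qd = 7 - 2P and supply is Qs = 2P - 2.
New equilibrium: 7 - 2P = 2P - 2 ⇒ 9 = 4P ⇒ P = 2.25, Q = 2.5.
%ΔP = (2.25 − 2) / 2 × 100 = +12.5%.

+12.5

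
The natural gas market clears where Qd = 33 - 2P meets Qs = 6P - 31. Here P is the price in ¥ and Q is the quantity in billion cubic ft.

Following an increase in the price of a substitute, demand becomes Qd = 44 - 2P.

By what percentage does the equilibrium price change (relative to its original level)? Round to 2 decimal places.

+17.19

Original equilibrium: 33 - 2P = 6P - 31 gives 64 = 8P, so P = 8 and Q = 17.
With the change applied: demand Qd = 44 - 2P, supply Qs = 6P - 31.
Setting them equal: 44 - 2P = 6P - 31 → 75 = 8P, so P = 9.375 and Q = 25.25.
%ΔP = (9.375 − 8) / 8 × 100 = +17.19%.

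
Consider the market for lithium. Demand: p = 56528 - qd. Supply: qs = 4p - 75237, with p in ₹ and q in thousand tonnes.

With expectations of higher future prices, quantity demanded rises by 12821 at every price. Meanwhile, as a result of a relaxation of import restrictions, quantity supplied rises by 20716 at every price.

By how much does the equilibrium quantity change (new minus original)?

+14400

Before the shock: 56528 - p = 4p - 75237 ⇒ 131765 = 5p ⇒ p = 26353, q = 30175.
With the change applied: demand qd = 69349 - p, supply qs = 4p - 54521.
Clearing the new market: 69349 - p = 4p - 54521, so p = 24774 and q = 44575.
Δq = 44575 − 30175 = +14400.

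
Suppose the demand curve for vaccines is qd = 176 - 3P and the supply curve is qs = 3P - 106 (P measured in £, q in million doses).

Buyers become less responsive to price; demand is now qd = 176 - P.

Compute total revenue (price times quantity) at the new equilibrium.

7437.75

Solve the original market: 176 - 3P = 3P - 106, hence P = 47 and q = 35.
The shock moves the curves to qd = 176 - P and qs = 3P - 106.
Equate the new curves: 176 - P = 3P - 106, giving 282 = 4P, P = 70.5, q = 105.5.
New expenditure = 70.5 × 105.5 = 7437.75.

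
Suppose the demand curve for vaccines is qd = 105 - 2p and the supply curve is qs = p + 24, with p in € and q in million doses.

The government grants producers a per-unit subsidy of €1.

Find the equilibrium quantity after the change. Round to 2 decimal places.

51.67

Original equilibrium: 105 - 2p = p + 24 gives 81 = 3p, so p = 27 and q = 51.
Since sellers receive the price plus the subsidy, the effective supply curve becomes qs = p + 25.
Setting them equal: 105 - 2p = p + 25 → 80 = 3p, so p = 80/3 ≈ 26.6667 and q = 155/3 ≈ 51.6667.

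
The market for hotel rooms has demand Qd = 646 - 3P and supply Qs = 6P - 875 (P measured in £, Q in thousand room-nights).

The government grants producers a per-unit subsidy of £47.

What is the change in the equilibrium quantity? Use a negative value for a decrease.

Original equilibrium: 646 - 3P = 6P - 875 gives 1521 = 9P, so P = 169 and Q = 139.
Since sellers receive the price plus the subsidy, the effective supply curve becomes Qs = 6P - 593.
New equilibrium: 646 - 3P = 6P - 593 ⇒ 1239 = 9P ⇒ P = 413/3 ≈ 137.6667, Q = 233.
ΔQ = 233 − 139 = +94.

+94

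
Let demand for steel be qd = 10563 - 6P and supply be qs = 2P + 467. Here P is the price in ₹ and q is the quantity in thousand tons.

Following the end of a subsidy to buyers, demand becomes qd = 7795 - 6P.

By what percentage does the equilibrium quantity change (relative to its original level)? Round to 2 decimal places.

Solve the original market: 10563 - 6P = 2P + 467, hence P = 1262 and q = 2991.
After the shift, demand is qd = 7795 - 6P and supply is qs = 2P + 467.
Equate the new curves: 7795 - 6P = 2P + 467, giving 7328 = 8P, P = 916, q = 2299.
%Δq = (2299 − 2991) / 2991 × 100 = -23.14%.

-23.14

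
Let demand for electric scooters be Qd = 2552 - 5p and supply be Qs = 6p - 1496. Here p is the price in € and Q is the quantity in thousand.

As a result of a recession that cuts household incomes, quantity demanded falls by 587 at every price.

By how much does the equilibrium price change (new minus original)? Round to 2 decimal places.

-53.36

Original equilibrium: 2552 - 5p = 6p - 1496 gives 4048 = 11p, so p = 368 and Q = 712.
The shock moves the curves to Qd = 1965 - 5p and Qs = 6p - 1496.
New equilibrium: 1965 - 5p = 6p - 1496 ⇒ 3461 = 11p ⇒ p = 3461/11 ≈ 314.6364, Q = 4310/11 ≈ 391.8182.
Δp = 314.6364 − 368 = -53.36.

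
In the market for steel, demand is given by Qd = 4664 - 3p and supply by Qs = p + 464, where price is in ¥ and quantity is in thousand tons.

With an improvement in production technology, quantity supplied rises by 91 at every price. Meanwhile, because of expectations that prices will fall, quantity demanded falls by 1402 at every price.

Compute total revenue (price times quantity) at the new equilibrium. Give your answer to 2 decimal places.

833586.81

Before the shock: 4664 - 3p = p + 464 ⇒ 4200 = 4p ⇒ p = 1050, Q = 1514.
With the change applied: demand Qd = 3262 - 3p, supply Qs = p + 555.
Setting them equal: 3262 - 3p = p + 555 → 2707 = 4p, so p = 676.75 and Q = 1231.75.
New expenditure = 676.75 × 1231.75 = 833586.81.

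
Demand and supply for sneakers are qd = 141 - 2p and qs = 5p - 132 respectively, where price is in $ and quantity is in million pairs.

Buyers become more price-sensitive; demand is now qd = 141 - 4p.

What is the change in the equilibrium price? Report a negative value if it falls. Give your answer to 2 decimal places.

-8.67

Before the shock: 141 - 2p = 5p - 132 ⇒ 273 = 7p ⇒ p = 39, q = 63.
With the change applied: demand qd = 141 - 4p, supply qs = 5p - 132.
Equate the new curves: 141 - 4p = 5p - 132, giving 273 = 9p, p = 91/3 ≈ 30.3333, q = 59/3 ≈ 19.6667.
Δp = 30.3333 − 39 = -8.67.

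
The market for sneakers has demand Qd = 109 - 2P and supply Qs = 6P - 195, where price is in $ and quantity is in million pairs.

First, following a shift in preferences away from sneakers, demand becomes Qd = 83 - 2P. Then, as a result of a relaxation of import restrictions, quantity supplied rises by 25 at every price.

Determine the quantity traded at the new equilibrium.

Before the shock: 109 - 2P = 6P - 195 ⇒ 304 = 8P ⇒ P = 38, Q = 33.
The shock moves the curves to Qd = 83 - 2P and Qs = 6P - 170.
New equilibrium: 83 - 2P = 6P - 170 ⇒ 253 = 8P ⇒ P = 31.625, Q = 19.75.

19.75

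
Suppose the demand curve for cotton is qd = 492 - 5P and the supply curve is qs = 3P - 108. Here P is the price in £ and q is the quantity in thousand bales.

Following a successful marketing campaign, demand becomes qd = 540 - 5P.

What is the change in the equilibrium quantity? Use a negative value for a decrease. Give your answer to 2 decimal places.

Original equilibrium: 492 - 5P = 3P - 108 gives 600 = 8P, so P = 75 and q = 117.
The shock moves the curves to qd = 540 - 5P and qs = 3P - 108.
Setting them equal: 540 - 5P = 3P - 108 → 648 = 8P, so P = 81 and q = 135.
Δq = 135 − 117 = +18.00.

+18.00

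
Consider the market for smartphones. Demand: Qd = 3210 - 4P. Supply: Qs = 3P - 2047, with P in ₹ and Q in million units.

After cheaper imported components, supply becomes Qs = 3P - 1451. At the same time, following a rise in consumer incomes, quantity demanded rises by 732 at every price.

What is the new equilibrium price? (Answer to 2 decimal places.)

Solve the original market: 3210 - 4P = 3P - 2047, hence P = 751 and Q = 206.
With the change applied: demand Qd = 3942 - 4P, supply Qs = 3P - 1451.
New equilibrium: 3942 - 4P = 3P - 1451 ⇒ 5393 = 7P ⇒ P = 5393/7 ≈ 770.4286, Q = 6022/7 ≈ 860.2857.

770.43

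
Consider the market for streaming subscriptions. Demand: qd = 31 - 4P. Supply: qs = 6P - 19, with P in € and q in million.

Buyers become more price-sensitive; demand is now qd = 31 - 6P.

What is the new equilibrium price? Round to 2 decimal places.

Original equilibrium: 31 - 4P = 6P - 19 gives 50 = 10P, so P = 5 and q = 11.
With the change applied: demand qd = 31 - 6P, supply qs = 6P - 19.
New equilibrium: 31 - 6P = 6P - 19 ⇒ 50 = 12P ⇒ P = 25/6 ≈ 4.1667, q = 6.

4.17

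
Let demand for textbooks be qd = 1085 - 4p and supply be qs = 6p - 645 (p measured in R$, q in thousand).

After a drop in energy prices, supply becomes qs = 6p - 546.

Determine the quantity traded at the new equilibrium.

432.6

Solve the original market: 1085 - 4p = 6p - 645, hence p = 173 and q = 393.
The shock moves the curves to qd = 1085 - 4p and qs = 6p - 546.
New equilibrium: 1085 - 4p = 6p - 546 ⇒ 1631 = 10p ⇒ p = 163.1, q = 432.6.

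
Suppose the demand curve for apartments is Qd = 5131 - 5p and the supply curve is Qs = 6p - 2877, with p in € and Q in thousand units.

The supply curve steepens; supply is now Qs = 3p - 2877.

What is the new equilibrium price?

Solve the original market: 5131 - 5p = 6p - 2877, hence p = 728 and Q = 1491.
After the shift, demand is Qd = 5131 - 5p and supply is Qs = 3p - 2877.
New equilibrium: 5131 - 5p = 3p - 2877 ⇒ 8008 = 8p ⇒ p = 1001, Q = 126.

1001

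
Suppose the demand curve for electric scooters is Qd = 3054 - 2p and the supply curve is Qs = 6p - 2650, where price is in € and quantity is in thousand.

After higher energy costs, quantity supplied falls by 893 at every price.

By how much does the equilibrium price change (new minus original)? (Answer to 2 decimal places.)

+111.63

Original equilibrium: 3054 - 2p = 6p - 2650 gives 5704 = 8p, so p = 713 and Q = 1628.
The new curves are Qd = 3054 - 2p (demand) and Qs = 6p - 3543 (supply).
Equate the new curves: 3054 - 2p = 6p - 3543, giving 6597 = 8p, p = 824.625, Q = 1404.75.
Δp = 824.625 − 713 = +111.63.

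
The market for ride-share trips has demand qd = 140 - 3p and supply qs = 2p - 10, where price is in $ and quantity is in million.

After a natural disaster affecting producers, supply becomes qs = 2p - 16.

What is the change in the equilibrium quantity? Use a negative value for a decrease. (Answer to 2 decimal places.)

-3.60

Initially, 140 - 3p = 2p - 10, so 150 = 5p and p = 30, q = 50.
After the shift, demand is qd = 140 - 3p and supply is qs = 2p - 16.
New equilibrium: 140 - 3p = 2p - 16 ⇒ 156 = 5p ⇒ p = 31.2, q = 46.4.
Δq = 46.4 − 50 = -3.60.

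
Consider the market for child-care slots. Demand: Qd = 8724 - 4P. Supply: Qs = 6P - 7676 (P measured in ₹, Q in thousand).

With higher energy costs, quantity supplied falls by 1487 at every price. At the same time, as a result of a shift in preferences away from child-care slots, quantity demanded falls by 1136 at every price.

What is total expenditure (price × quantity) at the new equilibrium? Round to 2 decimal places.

1486818.76

Initially, 8724 - 4P = 6P - 7676, so 16400 = 10P and P = 1640, Q = 2164.
After the shift, demand is Qd = 7588 - 4P and supply is Qs = 6P - 9163.
New equilibrium: 7588 - 4P = 6P - 9163 ⇒ 16751 = 10P ⇒ P = 1675.1, Q = 887.6.
New expenditure = 1675.1 × 887.6 = 1486818.76.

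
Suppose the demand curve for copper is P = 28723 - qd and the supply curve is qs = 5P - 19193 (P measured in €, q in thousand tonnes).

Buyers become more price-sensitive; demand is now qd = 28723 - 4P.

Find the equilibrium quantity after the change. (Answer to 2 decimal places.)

Initially, 28723 - P = 5P - 19193, so 47916 = 6P and P = 7986, q = 20737.
The new curves are qd = 28723 - 4P (demand) and qs = 5P - 19193 (supply).
Equate the new curves: 28723 - 4P = 5P - 19193, giving 47916 = 9P, P = 5324, q = 7427.

7427.00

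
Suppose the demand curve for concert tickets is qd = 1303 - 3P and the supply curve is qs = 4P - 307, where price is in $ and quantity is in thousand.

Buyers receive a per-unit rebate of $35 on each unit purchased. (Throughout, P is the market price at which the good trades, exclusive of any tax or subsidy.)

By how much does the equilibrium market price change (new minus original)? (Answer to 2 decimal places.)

+15.00

Original equilibrium: 1303 - 3P = 4P - 307 gives 1610 = 7P, so P = 230 and q = 613.
Since buyers' out-of-pocket price is the market price minus the rebate, the effective demand curve becomes qd = 1408 - 3P.
Setting them equal: 1408 - 3P = 4P - 307 → 1715 = 7P, so P = 245 and q = 673.
ΔP = 245 − 230 = +15.00.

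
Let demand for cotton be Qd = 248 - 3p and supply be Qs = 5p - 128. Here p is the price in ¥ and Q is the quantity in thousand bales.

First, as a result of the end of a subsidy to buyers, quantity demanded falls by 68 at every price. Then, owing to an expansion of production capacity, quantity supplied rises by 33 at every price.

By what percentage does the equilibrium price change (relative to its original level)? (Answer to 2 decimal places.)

-26.86

Before the shock: 248 - 3p = 5p - 128 ⇒ 376 = 8p ⇒ p = 47, Q = 107.
The shock moves the curves to Qd = 180 - 3p and Qs = 5p - 95.
Clearing the new market: 180 - 3p = 5p - 95, so p = 34.375 and Q = 76.875.
%Δp = (34.375 − 47) / 47 × 100 = -26.86%.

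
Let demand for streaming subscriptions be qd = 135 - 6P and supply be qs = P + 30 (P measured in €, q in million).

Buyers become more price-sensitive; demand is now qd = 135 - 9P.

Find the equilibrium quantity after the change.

Initially, 135 - 6P = P + 30, so 105 = 7P and P = 15, q = 45.
After the shift, demand is qd = 135 - 9P and supply is qs = P + 30.
Equate the new curves: 135 - 9P = P + 30, giving 105 = 10P, P = 10.5, q = 40.5.

40.5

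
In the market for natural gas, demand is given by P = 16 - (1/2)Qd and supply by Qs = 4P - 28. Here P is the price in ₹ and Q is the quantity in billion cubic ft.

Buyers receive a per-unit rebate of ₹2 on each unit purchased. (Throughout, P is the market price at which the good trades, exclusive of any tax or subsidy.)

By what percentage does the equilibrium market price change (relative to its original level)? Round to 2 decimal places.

Before the shock: 32 - 2P = 4P - 28 ⇒ 60 = 6P ⇒ P = 10, Q = 12.
Since buyers' out-of-pocket price is the market price minus the rebate, the effective demand curve becomes Qd = 36 - 2P.
Clearing the new market: 36 - 2P = 4P - 28, so P = 32/3 ≈ 10.6667 and Q = 44/3 ≈ 14.6667.
%ΔP = (10.6667 − 10) / 10 × 100 = +6.67%.

+6.67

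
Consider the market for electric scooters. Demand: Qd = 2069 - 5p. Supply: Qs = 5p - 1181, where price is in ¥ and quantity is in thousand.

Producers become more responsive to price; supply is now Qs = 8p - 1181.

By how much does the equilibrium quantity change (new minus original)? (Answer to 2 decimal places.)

+375.00

Solve the original market: 2069 - 5p = 5p - 1181, hence p = 325 and Q = 444.
The shock moves the curves to Qd = 2069 - 5p and Qs = 8p - 1181.
Clearing the new market: 2069 - 5p = 8p - 1181, so p = 250 and Q = 819.
ΔQ = 819 − 444 = +375.00.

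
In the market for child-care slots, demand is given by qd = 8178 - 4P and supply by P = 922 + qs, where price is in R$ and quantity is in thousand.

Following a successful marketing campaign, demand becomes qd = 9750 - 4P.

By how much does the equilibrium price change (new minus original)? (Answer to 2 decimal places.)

+314.40

Solve the original market: 8178 - 4P = P - 922, hence P = 1820 and q = 898.
The shock moves the curves to qd = 9750 - 4P and qs = P - 922.
Clearing the new market: 9750 - 4P = P - 922, so P = 2134.4 and q = 1212.4.
ΔP = 2134.4 − 1820 = +314.40.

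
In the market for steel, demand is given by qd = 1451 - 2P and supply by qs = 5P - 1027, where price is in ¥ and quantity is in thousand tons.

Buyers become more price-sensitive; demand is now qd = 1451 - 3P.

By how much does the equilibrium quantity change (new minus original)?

-221.25

Before the shock: 1451 - 2P = 5P - 1027 ⇒ 2478 = 7P ⇒ P = 354, q = 743.
The shock moves the curves to qd = 1451 - 3P and qs = 5P - 1027.
Equate the new curves: 1451 - 3P = 5P - 1027, giving 2478 = 8P, P = 309.75, q = 521.75.
Δq = 521.75 − 743 = -221.25.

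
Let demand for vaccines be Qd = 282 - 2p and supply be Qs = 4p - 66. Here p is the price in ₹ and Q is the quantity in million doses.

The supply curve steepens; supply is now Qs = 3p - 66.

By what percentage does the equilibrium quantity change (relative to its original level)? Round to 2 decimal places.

Initially, 282 - 2p = 4p - 66, so 348 = 6p and p = 58, Q = 166.
After the shift, demand is Qd = 282 - 2p and supply is Qs = 3p - 66.
New equilibrium: 282 - 2p = 3p - 66 ⇒ 348 = 5p ⇒ p = 69.6, Q = 142.8.
%ΔQ = (142.8 − 166) / 166 × 100 = -13.98%.

-13.98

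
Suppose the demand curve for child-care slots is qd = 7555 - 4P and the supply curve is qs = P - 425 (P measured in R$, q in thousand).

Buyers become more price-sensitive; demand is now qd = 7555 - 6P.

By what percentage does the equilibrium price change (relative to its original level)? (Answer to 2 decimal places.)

Initially, 7555 - 4P = P - 425, so 7980 = 5P and P = 1596, q = 1171.
The new curves are qd = 7555 - 6P (demand) and qs = P - 425 (supply).
New equilibrium: 7555 - 6P = P - 425 ⇒ 7980 = 7P ⇒ P = 1140, q = 715.
%ΔP = (1140 − 1596) / 1596 × 100 = -28.57%.

-28.57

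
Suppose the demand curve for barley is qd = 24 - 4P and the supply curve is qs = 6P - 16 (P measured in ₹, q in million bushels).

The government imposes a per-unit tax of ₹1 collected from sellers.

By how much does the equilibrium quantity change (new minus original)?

Initially, 24 - 4P = 6P - 16, so 40 = 10P and P = 4, q = 8.
Since sellers keep the price net of the tax, the effective supply curve becomes qs = 6P - 22.
Equate the new curves: 24 - 4P = 6P - 22, giving 46 = 10P, P = 4.6, q = 5.6.
Δq = 5.6 − 8 = -2.4.

-2.4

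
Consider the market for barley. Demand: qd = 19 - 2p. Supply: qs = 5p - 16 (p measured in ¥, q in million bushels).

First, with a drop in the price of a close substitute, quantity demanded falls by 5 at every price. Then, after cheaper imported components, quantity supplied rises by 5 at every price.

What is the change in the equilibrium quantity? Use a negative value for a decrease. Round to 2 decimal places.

Original equilibrium: 19 - 2p = 5p - 16 gives 35 = 7p, so p = 5 and q = 9.
With the change applied: demand qd = 14 - 2p, supply qs = 5p - 11.
Setting them equal: 14 - 2p = 5p - 11 → 25 = 7p, so p = 25/7 ≈ 3.5714 and q = 48/7 ≈ 6.8571.
Δq = 6.8571 − 9 = -2.14.

-2.14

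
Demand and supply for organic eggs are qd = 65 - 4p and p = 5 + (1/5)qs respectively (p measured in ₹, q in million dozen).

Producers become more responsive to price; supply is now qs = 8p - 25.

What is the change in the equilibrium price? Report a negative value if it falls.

Original equilibrium: 65 - 4p = 5p - 25 gives 90 = 9p, so p = 10 and q = 25.
The new curves are qd = 65 - 4p (demand) and qs = 8p - 25 (supply).
New equilibrium: 65 - 4p = 8p - 25 ⇒ 90 = 12p ⇒ p = 7.5, q = 35.
Δp = 7.5 − 10 = -2.5.

-2.5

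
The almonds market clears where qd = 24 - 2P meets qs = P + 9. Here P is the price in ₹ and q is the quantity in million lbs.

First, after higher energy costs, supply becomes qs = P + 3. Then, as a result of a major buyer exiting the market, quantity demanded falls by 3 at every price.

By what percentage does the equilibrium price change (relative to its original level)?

+20

Original equilibrium: 24 - 2P = P + 9 gives 15 = 3P, so P = 5 and q = 14.
The new curves are qd = 21 - 2P (demand) and qs = P + 3 (supply).
New equilibrium: 21 - 2P = P + 3 ⇒ 18 = 3P ⇒ P = 6, q = 9.
%ΔP = (6 − 5) / 5 × 100 = +20%.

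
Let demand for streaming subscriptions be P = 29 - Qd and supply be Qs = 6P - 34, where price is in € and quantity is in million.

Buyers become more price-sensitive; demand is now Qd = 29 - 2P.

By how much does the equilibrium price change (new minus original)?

Before the shock: 29 - P = 6P - 34 ⇒ 63 = 7P ⇒ P = 9, Q = 20.
With the change applied: demand Qd = 29 - 2P, supply Qs = 6P - 34.
Setting them equal: 29 - 2P = 6P - 34 → 63 = 8P, so P = 7.875 and Q = 13.25.
ΔP = 7.875 − 9 = -1.125.

-1.125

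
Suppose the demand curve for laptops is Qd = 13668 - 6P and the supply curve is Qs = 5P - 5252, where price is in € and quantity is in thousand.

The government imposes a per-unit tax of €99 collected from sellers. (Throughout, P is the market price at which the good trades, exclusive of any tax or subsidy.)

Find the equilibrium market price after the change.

Before the shock: 13668 - 6P = 5P - 5252 ⇒ 18920 = 11P ⇒ P = 1720, Q = 3348.
Since sellers keep the price net of the tax, the effective supply curve becomes Qs = 5P - 5747.
Clearing the new market: 13668 - 6P = 5P - 5747, so P = 1765 and Q = 3078.

1765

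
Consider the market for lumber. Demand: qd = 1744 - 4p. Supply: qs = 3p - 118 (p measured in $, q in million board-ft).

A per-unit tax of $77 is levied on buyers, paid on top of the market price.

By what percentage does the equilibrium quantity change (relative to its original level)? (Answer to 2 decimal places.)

-19.41

Before the shock: 1744 - 4p = 3p - 118 ⇒ 1862 = 7p ⇒ p = 266, q = 680.
Since buyers pay the price plus the tax, the effective demand curve becomes qd = 1436 - 4p.
Setting them equal: 1436 - 4p = 3p - 118 → 1554 = 7p, so p = 222 and q = 548.
%Δq = (548 − 680) / 680 × 100 = -19.41%.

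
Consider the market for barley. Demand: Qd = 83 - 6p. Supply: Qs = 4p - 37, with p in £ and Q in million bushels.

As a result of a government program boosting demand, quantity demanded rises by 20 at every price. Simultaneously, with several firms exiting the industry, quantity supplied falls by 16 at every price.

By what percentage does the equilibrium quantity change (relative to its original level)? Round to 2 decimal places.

Original equilibrium: 83 - 6p = 4p - 37 gives 120 = 10p, so p = 12 and Q = 11.
After the shift, demand is Qd = 103 - 6p and supply is Qs = 4p - 53.
Equate the new curves: 103 - 6p = 4p - 53, giving 156 = 10p, p = 15.6, Q = 9.4.
%ΔQ = (9.4 − 11) / 11 × 100 = -14.55%.

-14.55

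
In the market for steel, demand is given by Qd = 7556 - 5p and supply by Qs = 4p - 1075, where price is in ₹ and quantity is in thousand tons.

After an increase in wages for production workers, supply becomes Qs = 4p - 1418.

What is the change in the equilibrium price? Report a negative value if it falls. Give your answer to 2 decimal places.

Solve the original market: 7556 - 5p = 4p - 1075, hence p = 959 and Q = 2761.
With the change applied: demand Qd = 7556 - 5p, supply Qs = 4p - 1418.
Equate the new curves: 7556 - 5p = 4p - 1418, giving 8974 = 9p, p = 8974/9 ≈ 997.1111, Q = 23134/9 ≈ 2570.4444.
Δp = 997.1111 − 959 = +38.11.

+38.11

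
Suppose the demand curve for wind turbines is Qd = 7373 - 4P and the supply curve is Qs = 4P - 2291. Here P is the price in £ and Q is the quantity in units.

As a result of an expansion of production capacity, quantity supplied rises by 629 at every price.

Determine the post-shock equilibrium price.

1129.375

Before the shock: 7373 - 4P = 4P - 2291 ⇒ 9664 = 8P ⇒ P = 1208, Q = 2541.
The new curves are Qd = 7373 - 4P (demand) and Qs = 4P - 1662 (supply).
Setting them equal: 7373 - 4P = 4P - 1662 → 9035 = 8P, so P = 1129.375 and Q = 2855.5.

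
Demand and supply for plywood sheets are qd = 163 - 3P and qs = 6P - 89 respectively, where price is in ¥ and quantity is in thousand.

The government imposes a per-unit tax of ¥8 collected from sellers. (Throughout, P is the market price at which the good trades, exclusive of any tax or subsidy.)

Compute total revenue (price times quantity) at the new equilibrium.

Initially, 163 - 3P = 6P - 89, so 252 = 9P and P = 28, q = 79.
Since sellers keep the price net of the tax, the effective supply curve becomes qs = 6P - 137.
Equate the new curves: 163 - 3P = 6P - 137, giving 300 = 9P, P = 100/3 ≈ 33.3333, q = 63.
New expenditure = 33.3333 × 63 = 2100.

2100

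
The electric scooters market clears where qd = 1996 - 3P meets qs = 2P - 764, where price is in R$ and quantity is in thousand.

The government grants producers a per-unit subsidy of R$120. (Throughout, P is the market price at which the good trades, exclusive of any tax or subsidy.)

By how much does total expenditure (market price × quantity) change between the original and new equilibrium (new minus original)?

Original equilibrium: 1996 - 3P = 2P - 764 gives 2760 = 5P, so P = 552 and q = 340.
Since sellers receive the price plus the subsidy, the effective supply curve becomes qs = 2P - 524.
New equilibrium: 1996 - 3P = 2P - 524 ⇒ 2520 = 5P ⇒ P = 504, q = 484.
Expenditure moves from 552×340 = 187680 to 504×484 = 243936; change = +56256.

+56256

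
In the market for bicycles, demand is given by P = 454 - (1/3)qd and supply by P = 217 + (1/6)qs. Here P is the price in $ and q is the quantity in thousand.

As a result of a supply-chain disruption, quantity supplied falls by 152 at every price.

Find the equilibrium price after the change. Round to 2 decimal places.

312.89

Before the shock: 1362 - 3P = 6P - 1302 ⇒ 2664 = 9P ⇒ P = 296, q = 474.
With the change applied: demand qd = 1362 - 3P, supply qs = 6P - 1454.
New equilibrium: 1362 - 3P = 6P - 1454 ⇒ 2816 = 9P ⇒ P = 2816/9 ≈ 312.8889, q = 1270/3 ≈ 423.3333.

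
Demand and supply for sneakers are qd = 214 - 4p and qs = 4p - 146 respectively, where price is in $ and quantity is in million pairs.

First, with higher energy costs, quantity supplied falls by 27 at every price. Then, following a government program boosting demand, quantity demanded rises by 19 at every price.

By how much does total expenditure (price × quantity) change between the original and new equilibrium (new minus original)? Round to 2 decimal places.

Initially, 214 - 4p = 4p - 146, so 360 = 8p and p = 45, q = 34.
The shock moves the curves to qd = 233 - 4p and qs = 4p - 173.
Equate the new curves: 233 - 4p = 4p - 173, giving 406 = 8p, p = 50.75, q = 30.
Expenditure moves from 45×34 = 1530 to 50.75×30 = 1522.5; change = -7.50.

-7.50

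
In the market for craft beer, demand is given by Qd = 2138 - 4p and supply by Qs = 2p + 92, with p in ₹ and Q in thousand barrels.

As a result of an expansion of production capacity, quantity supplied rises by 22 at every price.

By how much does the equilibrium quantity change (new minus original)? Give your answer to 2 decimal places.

Original equilibrium: 2138 - 4p = 2p + 92 gives 2046 = 6p, so p = 341 and Q = 774.
After the shift, demand is Qd = 2138 - 4p and supply is Qs = 2p + 114.
Equate the new curves: 2138 - 4p = 2p + 114, giving 2024 = 6p, p = 1012/3 ≈ 337.3333, Q = 2366/3 ≈ 788.6667.
ΔQ = 788.6667 − 774 = +14.67.

+14.67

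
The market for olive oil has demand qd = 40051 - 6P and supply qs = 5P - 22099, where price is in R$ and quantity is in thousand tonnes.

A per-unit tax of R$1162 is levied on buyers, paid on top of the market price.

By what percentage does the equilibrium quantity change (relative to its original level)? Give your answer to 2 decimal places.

Original equilibrium: 40051 - 6P = 5P - 22099 gives 62150 = 11P, so P = 5650 and q = 6151.
Since buyers pay the price plus the tax, the effective demand curve becomes qd = 33079 - 6P.
New equilibrium: 33079 - 6P = 5P - 22099 ⇒ 55178 = 11P ⇒ P = 55178/11 ≈ 5016.1818, q = 32801/11 ≈ 2981.9091.
%Δq = (2981.9091 − 6151) / 6151 × 100 = -51.52%.

-51.52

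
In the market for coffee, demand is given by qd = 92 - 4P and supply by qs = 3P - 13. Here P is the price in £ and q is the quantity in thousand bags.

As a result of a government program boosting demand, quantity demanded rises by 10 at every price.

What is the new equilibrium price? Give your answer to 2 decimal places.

16.43

Before the shock: 92 - 4P = 3P - 13 ⇒ 105 = 7P ⇒ P = 15, q = 32.
After the shift, demand is qd = 102 - 4P and supply is qs = 3P - 13.
Equate the new curves: 102 - 4P = 3P - 13, giving 115 = 7P, P = 115/7 ≈ 16.4286, q = 254/7 ≈ 36.2857.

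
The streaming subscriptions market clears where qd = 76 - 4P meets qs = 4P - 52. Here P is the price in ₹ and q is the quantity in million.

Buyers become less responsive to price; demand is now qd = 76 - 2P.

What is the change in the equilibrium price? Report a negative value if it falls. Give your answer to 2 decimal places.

+5.33

Original equilibrium: 76 - 4P = 4P - 52 gives 128 = 8P, so P = 16 and q = 12.
After the shift, demand is qd = 76 - 2P and supply is qs = 4P - 52.
Clearing the new market: 76 - 2P = 4P - 52, so P = 64/3 ≈ 21.3333 and q = 100/3 ≈ 33.3333.
ΔP = 21.3333 − 16 = +5.33.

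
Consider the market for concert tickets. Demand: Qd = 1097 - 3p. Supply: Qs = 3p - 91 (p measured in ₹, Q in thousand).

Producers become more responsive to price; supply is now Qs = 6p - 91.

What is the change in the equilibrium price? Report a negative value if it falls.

Original equilibrium: 1097 - 3p = 3p - 91 gives 1188 = 6p, so p = 198 and Q = 503.
The shock moves the curves to Qd = 1097 - 3p and Qs = 6p - 91.
Setting them equal: 1097 - 3p = 6p - 91 → 1188 = 9p, so p = 132 and Q = 701.
Δp = 132 − 198 = -66.

-66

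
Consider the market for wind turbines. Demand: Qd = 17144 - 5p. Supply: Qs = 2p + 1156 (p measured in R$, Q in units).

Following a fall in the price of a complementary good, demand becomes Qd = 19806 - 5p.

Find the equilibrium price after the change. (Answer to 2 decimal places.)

2664.29

Solve the original market: 17144 - 5p = 2p + 1156, hence p = 2284 and Q = 5724.
With the change applied: demand Qd = 19806 - 5p, supply Qs = 2p + 1156.
Equate the new curves: 19806 - 5p = 2p + 1156, giving 18650 = 7p, p = 18650/7 ≈ 2664.2857, Q = 45392/7 ≈ 6484.5714.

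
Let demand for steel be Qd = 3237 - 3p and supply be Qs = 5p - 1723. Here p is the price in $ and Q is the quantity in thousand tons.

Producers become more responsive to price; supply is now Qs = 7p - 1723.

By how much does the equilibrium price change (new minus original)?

-124

Solve the original market: 3237 - 3p = 5p - 1723, hence p = 620 and Q = 1377.
After the shift, demand is Qd = 3237 - 3p and supply is Qs = 7p - 1723.
Equate the new curves: 3237 - 3p = 7p - 1723, giving 4960 = 10p, p = 496, Q = 1749.
Δp = 496 − 620 = -124.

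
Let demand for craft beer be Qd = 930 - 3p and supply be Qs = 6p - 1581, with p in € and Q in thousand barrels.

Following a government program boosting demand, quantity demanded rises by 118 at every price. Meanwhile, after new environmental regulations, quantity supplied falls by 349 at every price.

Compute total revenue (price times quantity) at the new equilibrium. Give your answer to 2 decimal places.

18309.19

Before the shock: 930 - 3p = 6p - 1581 ⇒ 2511 = 9p ⇒ p = 279, Q = 93.
After the shift, demand is Qd = 1048 - 3p and supply is Qs = 6p - 1930.
Clearing the new market: 1048 - 3p = 6p - 1930, so p = 2978/9 ≈ 330.8889 and Q = 166/3 ≈ 55.3333.
New expenditure = 330.8889 × 55.3333 = 18309.19.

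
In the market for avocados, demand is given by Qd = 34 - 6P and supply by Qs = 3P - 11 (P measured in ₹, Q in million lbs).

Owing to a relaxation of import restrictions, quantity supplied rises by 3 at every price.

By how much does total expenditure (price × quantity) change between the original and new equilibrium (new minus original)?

+8

Before the shock: 34 - 6P = 3P - 11 ⇒ 45 = 9P ⇒ P = 5, Q = 4.
The shock moves the curves to Qd = 34 - 6P and Qs = 3P - 8.
New equilibrium: 34 - 6P = 3P - 8 ⇒ 42 = 9P ⇒ P = 14/3 ≈ 4.6667, Q = 6.
Expenditure moves from 5×4 = 20 to 4.6667×6 = 28; change = +8.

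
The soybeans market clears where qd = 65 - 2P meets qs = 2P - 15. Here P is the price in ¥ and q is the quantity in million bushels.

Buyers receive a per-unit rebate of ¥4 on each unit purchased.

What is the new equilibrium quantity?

Before the shock: 65 - 2P = 2P - 15 ⇒ 80 = 4P ⇒ P = 20, q = 25.
Since buyers' out-of-pocket price is the market price minus the rebate, the effective demand curve becomes qd = 73 - 2P.
New equilibrium: 73 - 2P = 2P - 15 ⇒ 88 = 4P ⇒ P = 22, q = 29.

29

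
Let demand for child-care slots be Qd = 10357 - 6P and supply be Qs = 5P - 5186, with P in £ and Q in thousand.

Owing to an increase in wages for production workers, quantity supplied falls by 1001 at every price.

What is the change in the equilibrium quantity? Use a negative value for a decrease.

-546

Original equilibrium: 10357 - 6P = 5P - 5186 gives 15543 = 11P, so P = 1413 and Q = 1879.
After the shift, demand is Qd = 10357 - 6P and supply is Qs = 5P - 6187.
Clearing the new market: 10357 - 6P = 5P - 6187, so P = 1504 and Q = 1333.
ΔQ = 1333 − 1879 = -546.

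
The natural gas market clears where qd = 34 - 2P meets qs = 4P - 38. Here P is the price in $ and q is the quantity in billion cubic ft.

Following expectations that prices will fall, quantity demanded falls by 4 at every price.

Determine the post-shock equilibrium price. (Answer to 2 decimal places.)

Solve the original market: 34 - 2P = 4P - 38, hence P = 12 and q = 10.
With the change applied: demand qd = 30 - 2P, supply qs = 4P - 38.
Equate the new curves: 30 - 2P = 4P - 38, giving 68 = 6P, P = 34/3 ≈ 11.3333, q = 22/3 ≈ 7.3333.

11.33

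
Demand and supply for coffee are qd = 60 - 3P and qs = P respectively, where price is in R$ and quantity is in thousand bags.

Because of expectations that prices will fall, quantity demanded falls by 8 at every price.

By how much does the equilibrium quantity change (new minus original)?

-2

Before the shock: 60 - 3P = P ⇒ 60 = 4P ⇒ P = 15, q = 15.
The new curves are qd = 52 - 3P (demand) and qs = P (supply).
Equate the new curves: 52 - 3P = P, giving 52 = 4P, P = 13, q = 13.
Δq = 13 − 15 = -2.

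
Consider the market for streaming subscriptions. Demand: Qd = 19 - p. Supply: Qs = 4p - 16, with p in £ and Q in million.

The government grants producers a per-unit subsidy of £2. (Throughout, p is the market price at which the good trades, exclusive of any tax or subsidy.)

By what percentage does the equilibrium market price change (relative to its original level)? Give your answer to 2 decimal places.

-22.86

Before the shock: 19 - p = 4p - 16 ⇒ 35 = 5p ⇒ p = 7, Q = 12.
Since sellers receive the price plus the subsidy, the effective supply curve becomes Qs = 4p - 8.
New equilibrium: 19 - p = 4p - 8 ⇒ 27 = 5p ⇒ p = 5.4, Q = 13.6.
%Δp = (5.4 − 7) / 7 × 100 = -22.86%.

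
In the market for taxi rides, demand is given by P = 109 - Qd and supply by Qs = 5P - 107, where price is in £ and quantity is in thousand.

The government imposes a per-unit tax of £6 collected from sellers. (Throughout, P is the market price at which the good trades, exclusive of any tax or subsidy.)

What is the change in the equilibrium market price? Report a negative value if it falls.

+5

Initially, 109 - P = 5P - 107, so 216 = 6P and P = 36, Q = 73.
Since sellers keep the price net of the tax, the effective supply curve becomes Qs = 5P - 137.
Clearing the new market: 109 - P = 5P - 137, so P = 41 and Q = 68.
ΔP = 41 − 36 = +5.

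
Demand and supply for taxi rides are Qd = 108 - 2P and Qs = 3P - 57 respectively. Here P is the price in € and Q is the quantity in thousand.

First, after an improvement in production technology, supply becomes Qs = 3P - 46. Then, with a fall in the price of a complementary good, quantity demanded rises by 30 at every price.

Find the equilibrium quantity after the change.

64.4

Initially, 108 - 2P = 3P - 57, so 165 = 5P and P = 33, Q = 42.
The shock moves the curves to Qd = 138 - 2P and Qs = 3P - 46.
New equilibrium: 138 - 2P = 3P - 46 ⇒ 184 = 5P ⇒ P = 36.8, Q = 64.4.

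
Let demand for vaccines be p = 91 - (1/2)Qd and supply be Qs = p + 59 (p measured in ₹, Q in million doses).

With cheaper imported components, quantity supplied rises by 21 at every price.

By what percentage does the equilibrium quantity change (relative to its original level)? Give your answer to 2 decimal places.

+14.00

Solve the original market: 182 - 2p = p + 59, hence p = 41 and Q = 100.
With the change applied: demand Qd = 182 - 2p, supply Qs = p + 80.
Equate the new curves: 182 - 2p = p + 80, giving 102 = 3p, p = 34, Q = 114.
%ΔQ = (114 − 100) / 100 × 100 = +14.00%.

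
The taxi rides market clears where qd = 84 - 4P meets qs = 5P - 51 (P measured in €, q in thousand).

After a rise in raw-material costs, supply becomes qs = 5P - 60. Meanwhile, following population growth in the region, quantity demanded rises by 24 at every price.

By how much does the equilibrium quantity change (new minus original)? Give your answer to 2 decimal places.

+9.33

Original equilibrium: 84 - 4P = 5P - 51 gives 135 = 9P, so P = 15 and q = 24.
The new curves are qd = 108 - 4P (demand) and qs = 5P - 60 (supply).
Clearing the new market: 108 - 4P = 5P - 60, so P = 56/3 ≈ 18.6667 and q = 100/3 ≈ 33.3333.
Δq = 33.3333 − 24 = +9.33.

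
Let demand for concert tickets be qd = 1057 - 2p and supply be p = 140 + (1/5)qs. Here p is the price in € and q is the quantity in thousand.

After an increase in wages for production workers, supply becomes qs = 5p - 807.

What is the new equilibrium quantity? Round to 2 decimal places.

524.43

Solve the original market: 1057 - 2p = 5p - 700, hence p = 251 and q = 555.
The new curves are qd = 1057 - 2p (demand) and qs = 5p - 807 (supply).
New equilibrium: 1057 - 2p = 5p - 807 ⇒ 1864 = 7p ⇒ p = 1864/7 ≈ 266.2857, q = 3671/7 ≈ 524.4286.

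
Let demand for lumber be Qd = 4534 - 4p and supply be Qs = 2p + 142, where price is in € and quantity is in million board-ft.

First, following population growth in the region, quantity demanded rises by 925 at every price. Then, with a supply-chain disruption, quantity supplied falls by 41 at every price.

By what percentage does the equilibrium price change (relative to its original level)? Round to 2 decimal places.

Before the shock: 4534 - 4p = 2p + 142 ⇒ 4392 = 6p ⇒ p = 732, Q = 1606.
The new curves are Qd = 5459 - 4p (demand) and Qs = 2p + 101 (supply).
New equilibrium: 5459 - 4p = 2p + 101 ⇒ 5358 = 6p ⇒ p = 893, Q = 1887.
%Δp = (893 − 732) / 732 × 100 = +21.99%.

+21.99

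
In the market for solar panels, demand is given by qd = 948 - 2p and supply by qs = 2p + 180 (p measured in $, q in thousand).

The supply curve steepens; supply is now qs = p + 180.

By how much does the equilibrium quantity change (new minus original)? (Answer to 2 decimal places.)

-128.00

Before the shock: 948 - 2p = 2p + 180 ⇒ 768 = 4p ⇒ p = 192, q = 564.
After the shift, demand is qd = 948 - 2p and supply is qs = p + 180.
Equate the new curves: 948 - 2p = p + 180, giving 768 = 3p, p = 256, q = 436.
Δq = 436 − 564 = -128.00.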